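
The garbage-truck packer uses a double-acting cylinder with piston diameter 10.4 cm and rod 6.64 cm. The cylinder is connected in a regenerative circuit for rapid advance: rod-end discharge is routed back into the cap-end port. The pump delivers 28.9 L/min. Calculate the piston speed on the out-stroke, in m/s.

v ≈ 0.139 m/s

In regeneration the rod-end outflow joins the pump flow into the cap end, so the net volume the pump must supply per unit advance equals the rod cross-section area.
Rod cross-section A_rod = π/4 × (6.64 cm)² = 34.63 cm^2
v = Q_pump / A_rod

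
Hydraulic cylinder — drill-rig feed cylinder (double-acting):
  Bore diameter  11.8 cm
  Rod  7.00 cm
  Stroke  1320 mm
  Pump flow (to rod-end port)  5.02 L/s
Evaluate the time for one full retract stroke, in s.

Rod-side annular area A_ann = π/4 × (11.8² − 7.00²) = 70.87 cm^2
Swept volume V = A × L; t = V / Q = A·L / Q

t ≈ 1.86 s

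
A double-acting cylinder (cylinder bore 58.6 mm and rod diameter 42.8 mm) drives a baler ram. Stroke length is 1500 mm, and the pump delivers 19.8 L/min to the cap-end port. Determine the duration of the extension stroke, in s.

Cap-side area A_cap = π/4 × (58.6 mm)² = 2697 mm^2
Swept volume V = A × L; t = V / Q = A·L / Q

t ≈ 12.3 s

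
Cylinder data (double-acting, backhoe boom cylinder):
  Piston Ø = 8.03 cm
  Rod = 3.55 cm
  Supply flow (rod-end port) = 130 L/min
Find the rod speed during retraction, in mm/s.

Rod-side annular area A_ann = π/4 × (8.03² − 3.55²) = 40.75 cm^2
Flow into the rod-end port fills the annular volume.
v = Q / A

v ≈ 532 mm/s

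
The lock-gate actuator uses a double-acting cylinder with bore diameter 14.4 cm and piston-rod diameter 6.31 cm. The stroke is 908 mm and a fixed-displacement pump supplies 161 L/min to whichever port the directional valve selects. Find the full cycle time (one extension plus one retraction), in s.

Cap-side area A_cap = π/4 × (14.4 cm)² = 162.9 cm^2
Rod-side annular area A_ann = π/4 × (14.4² − 6.31²) = 131.6 cm^2
t_ext = A_cap·L/Q = 5.511 s
t_ret = A_ann·L/Q = 4.453 s
t_cycle = t_ext + t_ret

t ≈ 9.96 s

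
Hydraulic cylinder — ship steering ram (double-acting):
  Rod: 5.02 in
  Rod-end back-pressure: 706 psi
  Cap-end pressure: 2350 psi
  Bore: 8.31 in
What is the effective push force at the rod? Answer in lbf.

F ≈ 1.03e5 lbf

Cap-side area A_cap = π/4 × (8.31 in)² = 54.24 in^2
Rod-side annular area A_ann = π/4 × (8.31² − 5.02²) = 34.44 in^2
Net thrust = P_cap·A_cap − P_rod·A_ann = 1.275e5 lbf − 24320 lbf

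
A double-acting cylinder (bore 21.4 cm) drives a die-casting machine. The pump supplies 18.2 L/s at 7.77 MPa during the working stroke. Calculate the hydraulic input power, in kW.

W ≈ 141 kW

Hydraulic power = P × Q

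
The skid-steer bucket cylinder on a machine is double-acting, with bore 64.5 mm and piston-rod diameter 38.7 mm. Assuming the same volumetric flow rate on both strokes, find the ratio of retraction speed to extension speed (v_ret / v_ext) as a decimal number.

Cap-side area A_cap = π/4 × (64.5 mm)² = 3267 mm^2
Rod-side annular area A_ann = π/4 × (64.5² − 38.7²) = 2091 mm^2
For equal Q, v ∝ 1/A, so v_ret/v_ext = A_cap/A_ann.

v_ret/v_ext ≈ 1.56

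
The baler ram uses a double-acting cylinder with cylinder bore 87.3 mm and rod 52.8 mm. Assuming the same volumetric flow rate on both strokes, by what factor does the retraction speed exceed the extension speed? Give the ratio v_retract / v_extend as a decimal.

v_ret/v_ext ≈ 1.58

Cap-side area A_cap = π/4 × (87.3 mm)² = 5986 mm^2
Rod-side annular area A_ann = π/4 × (87.3² − 52.8²) = 3796 mm^2
For equal Q, v ∝ 1/A, so v_ret/v_ext = A_cap/A_ann.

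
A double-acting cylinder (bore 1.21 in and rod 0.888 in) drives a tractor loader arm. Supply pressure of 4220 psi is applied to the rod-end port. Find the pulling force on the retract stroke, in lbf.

F ≈ 2240 lbf

Rod-side annular area A_ann = π/4 × (1.21² − 0.888²) = 0.5306 in^2
On retraction the pressure acts on the annular area (bore minus rod).
F = P × A_ann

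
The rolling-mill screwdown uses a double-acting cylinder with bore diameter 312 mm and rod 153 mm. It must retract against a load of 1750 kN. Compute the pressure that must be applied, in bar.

Rod-side annular area A_ann = π/4 × (312² − 153²) = 58070 mm^2
Retraction: pressure acts on the annular area.
P = F / A = 1750 kN / A

P ≈ 301 bar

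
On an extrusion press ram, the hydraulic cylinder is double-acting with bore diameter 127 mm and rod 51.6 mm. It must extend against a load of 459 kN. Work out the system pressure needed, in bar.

P ≈ 362 bar

Cap-side area A_cap = π/4 × (127 mm)² = 12670 mm^2
P = F / A = 459 kN / A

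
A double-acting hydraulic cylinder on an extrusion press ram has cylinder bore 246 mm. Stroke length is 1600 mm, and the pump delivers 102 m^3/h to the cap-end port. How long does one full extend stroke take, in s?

Cap-side area A_cap = π/4 × (246 mm)² = 47530 mm^2
Swept volume V = A × L; t = V / Q = A·L / Q

t ≈ 2.68 s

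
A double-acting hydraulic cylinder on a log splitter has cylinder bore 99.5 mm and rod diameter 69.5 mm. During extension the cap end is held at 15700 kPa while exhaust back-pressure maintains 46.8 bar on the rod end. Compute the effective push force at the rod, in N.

F ≈ 1.03e5 N

Cap-side area A_cap = π/4 × (99.5 mm)² = 7776 mm^2
Rod-side annular area A_ann = π/4 × (99.5² − 69.5²) = 3982 mm^2
Net thrust = P_cap·A_cap − P_rod·A_ann = 1.221e5 N − 18640 N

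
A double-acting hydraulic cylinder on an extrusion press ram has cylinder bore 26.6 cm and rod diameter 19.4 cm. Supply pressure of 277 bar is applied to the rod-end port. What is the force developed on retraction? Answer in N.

F ≈ 7.21e5 N

Rod-side annular area A_ann = π/4 × (26.6² − 19.4²) = 260.1 cm^2
On retraction the pressure acts on the annular area (bore minus rod).
F = P × A_ann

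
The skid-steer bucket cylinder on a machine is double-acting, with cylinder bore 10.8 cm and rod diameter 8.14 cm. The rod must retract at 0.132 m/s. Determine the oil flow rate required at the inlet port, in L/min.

Rod-side annular area A_ann = π/4 × (10.8² − 8.14²) = 39.57 cm^2
Q = A × v

Q ≈ 31.3 L/min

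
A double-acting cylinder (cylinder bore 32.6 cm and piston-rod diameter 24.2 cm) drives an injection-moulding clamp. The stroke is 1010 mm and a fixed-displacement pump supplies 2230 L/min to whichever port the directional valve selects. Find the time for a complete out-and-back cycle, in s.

Cap-side area A_cap = π/4 × (32.6 cm)² = 834.7 cm^2
Rod-side annular area A_ann = π/4 × (32.6² − 24.2²) = 374.7 cm^2
t_ext = A_cap·L/Q = 2.268 s
t_ret = A_ann·L/Q = 1.018 s
t_cycle = t_ext + t_ret

t ≈ 3.29 s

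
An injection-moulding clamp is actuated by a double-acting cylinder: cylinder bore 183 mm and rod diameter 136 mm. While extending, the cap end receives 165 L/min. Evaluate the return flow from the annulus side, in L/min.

Q_out ≈ 73.9 L/min

Cap-side area A_cap = π/4 × (183 mm)² = 26300 mm^2
Rod-side annular area A_ann = π/4 × (183² − 136²) = 11780 mm^2
Piston speed v = Q_in/A_cap; rod-end outflow Q_out = v × A_ann = Q_in × A_ann/A_cap.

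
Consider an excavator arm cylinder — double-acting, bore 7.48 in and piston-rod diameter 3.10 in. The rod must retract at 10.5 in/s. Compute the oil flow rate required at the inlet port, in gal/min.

Q ≈ 99.3 gal/min

Rod-side annular area A_ann = π/4 × (7.48² − 3.10²) = 36.40 in^2
Q = A × v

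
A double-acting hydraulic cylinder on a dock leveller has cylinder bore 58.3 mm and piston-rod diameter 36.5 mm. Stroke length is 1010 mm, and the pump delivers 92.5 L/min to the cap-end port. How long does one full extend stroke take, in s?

Cap-side area A_cap = π/4 × (58.3 mm)² = 2669 mm^2
Swept volume V = A × L; t = V / Q = A·L / Q

t ≈ 1.75 s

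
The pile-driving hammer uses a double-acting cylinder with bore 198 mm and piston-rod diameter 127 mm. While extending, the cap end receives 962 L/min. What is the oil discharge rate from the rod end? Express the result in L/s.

Q_out ≈ 9.44 L/s

Cap-side area A_cap = π/4 × (198 mm)² = 30790 mm^2
Rod-side annular area A_ann = π/4 × (198² − 127²) = 18120 mm^2
Piston speed v = Q_in/A_cap; rod-end outflow Q_out = v × A_ann = Q_in × A_ann/A_cap.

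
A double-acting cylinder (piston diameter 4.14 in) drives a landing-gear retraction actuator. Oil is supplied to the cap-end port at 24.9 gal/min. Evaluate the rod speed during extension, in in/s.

Cap-side area A_cap = π/4 × (4.14 in)² = 13.46 in^2
v = Q / A

v ≈ 7.12 in/s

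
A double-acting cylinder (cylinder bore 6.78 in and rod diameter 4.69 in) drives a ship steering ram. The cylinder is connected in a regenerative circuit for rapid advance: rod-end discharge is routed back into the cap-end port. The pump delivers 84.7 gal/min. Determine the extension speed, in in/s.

v ≈ 18.9 in/s

In regeneration the rod-end outflow joins the pump flow into the cap end, so the net volume the pump must supply per unit advance equals the rod cross-section area.
Rod cross-section A_rod = π/4 × (4.69 in)² = 17.28 in^2
v = Q_pump / A_rod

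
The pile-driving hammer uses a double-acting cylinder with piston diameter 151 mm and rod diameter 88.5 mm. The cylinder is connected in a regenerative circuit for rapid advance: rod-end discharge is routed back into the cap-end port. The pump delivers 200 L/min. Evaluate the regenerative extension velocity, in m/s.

v ≈ 0.542 m/s

In regeneration the rod-end outflow joins the pump flow into the cap end, so the net volume the pump must supply per unit advance equals the rod cross-section area.
Rod cross-section A_rod = π/4 × (88.5 mm)² = 6151 mm^2
v = Q_pump / A_rod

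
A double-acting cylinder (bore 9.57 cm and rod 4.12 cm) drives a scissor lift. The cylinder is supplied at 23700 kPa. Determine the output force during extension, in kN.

F ≈ 170 kN

Cap-side area A_cap = π/4 × (9.57 cm)² = 71.93 cm^2
F = P × A_cap = 23700 kPa × A_cap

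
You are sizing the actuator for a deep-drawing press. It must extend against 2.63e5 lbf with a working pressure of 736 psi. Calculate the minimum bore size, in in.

D ≈ 21.3 in

Extension force acts on the full piston face: F = P × (π/4)D².
D = √(4F / (πP)) = √(4 × 2.63e5 lbf / (π × 736 psi))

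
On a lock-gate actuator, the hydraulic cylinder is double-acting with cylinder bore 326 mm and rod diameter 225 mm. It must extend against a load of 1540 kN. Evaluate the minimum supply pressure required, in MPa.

P ≈ 18.4 MPa

Cap-side area A_cap = π/4 × (326 mm)² = 83470 mm^2
P = F / A = 1540 kN / A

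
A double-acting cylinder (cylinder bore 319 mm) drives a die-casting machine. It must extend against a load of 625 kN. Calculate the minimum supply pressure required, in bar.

P ≈ 78.2 bar

Cap-side area A_cap = π/4 × (319 mm)² = 79920 mm^2
P = F / A = 625 kN / A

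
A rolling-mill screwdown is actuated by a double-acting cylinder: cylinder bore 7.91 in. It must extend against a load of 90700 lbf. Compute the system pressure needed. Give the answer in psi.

Cap-side area A_cap = π/4 × (7.91 in)² = 49.14 in^2
P = F / A = 90700 lbf / A

P ≈ 1850 psi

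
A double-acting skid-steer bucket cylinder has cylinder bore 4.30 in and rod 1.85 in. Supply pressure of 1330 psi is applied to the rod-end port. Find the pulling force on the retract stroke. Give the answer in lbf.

Rod-side annular area A_ann = π/4 × (4.30² − 1.85²) = 11.83 in^2
On retraction the pressure acts on the annular area (bore minus rod).
F = P × A_ann

F ≈ 15700 lbf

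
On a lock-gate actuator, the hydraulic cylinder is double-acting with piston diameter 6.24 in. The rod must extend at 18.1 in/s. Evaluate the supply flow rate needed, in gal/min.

Cap-side area A_cap = π/4 × (6.24 in)² = 30.58 in^2
Q = A × v

Q ≈ 144 gal/min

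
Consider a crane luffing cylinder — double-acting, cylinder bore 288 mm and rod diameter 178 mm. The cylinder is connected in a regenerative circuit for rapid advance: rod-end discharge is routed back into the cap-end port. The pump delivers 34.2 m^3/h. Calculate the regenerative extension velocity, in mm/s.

In regeneration the rod-end outflow joins the pump flow into the cap end, so the net volume the pump must supply per unit advance equals the rod cross-section area.
Rod cross-section A_rod = π/4 × (178 mm)² = 24880 mm^2
v = Q_pump / A_rod

v ≈ 382 mm/s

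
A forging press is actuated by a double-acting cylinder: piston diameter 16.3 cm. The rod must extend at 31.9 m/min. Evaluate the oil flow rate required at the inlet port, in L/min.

Cap-side area A_cap = π/4 × (16.3 cm)² = 208.7 cm^2
Q = A × v

Q ≈ 666 L/min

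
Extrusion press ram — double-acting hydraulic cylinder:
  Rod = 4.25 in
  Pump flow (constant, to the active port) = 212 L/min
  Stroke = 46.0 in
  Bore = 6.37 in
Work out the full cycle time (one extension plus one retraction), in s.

t ≈ 10.6 s

Cap-side area A_cap = π/4 × (6.37 in)² = 31.87 in^2
Rod-side annular area A_ann = π/4 × (6.37² − 4.25²) = 17.68 in^2
t_ext = A_cap·L/Q = 6.799 s
t_ret = A_ann·L/Q = 3.772 s
t_cycle = t_ext + t_ret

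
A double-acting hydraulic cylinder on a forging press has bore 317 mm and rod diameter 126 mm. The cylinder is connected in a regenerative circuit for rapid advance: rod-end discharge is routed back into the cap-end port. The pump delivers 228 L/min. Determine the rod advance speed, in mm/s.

v ≈ 305 mm/s

In regeneration the rod-end outflow joins the pump flow into the cap end, so the net volume the pump must supply per unit advance equals the rod cross-section area.
Rod cross-section A_rod = π/4 × (126 mm)² = 12470 mm^2
v = Q_pump / A_rod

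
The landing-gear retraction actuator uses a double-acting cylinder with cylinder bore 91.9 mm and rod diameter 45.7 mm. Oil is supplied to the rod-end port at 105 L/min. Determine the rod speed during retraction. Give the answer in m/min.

v ≈ 21.0 m/min

Rod-side annular area A_ann = π/4 × (91.9² − 45.7²) = 4993 mm^2
Flow into the rod-end port fills the annular volume.
v = Q / A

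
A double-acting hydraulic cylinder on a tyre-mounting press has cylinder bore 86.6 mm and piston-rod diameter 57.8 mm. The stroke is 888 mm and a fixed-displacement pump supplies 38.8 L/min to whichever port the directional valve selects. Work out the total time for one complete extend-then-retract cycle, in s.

Cap-side area A_cap = π/4 × (86.6 mm)² = 5890 mm^2
Rod-side annular area A_ann = π/4 × (86.6² − 57.8²) = 3266 mm^2
t_ext = A_cap·L/Q = 8.088 s
t_ret = A_ann·L/Q = 4.485 s
t_cycle = t_ext + t_ret

t ≈ 12.6 s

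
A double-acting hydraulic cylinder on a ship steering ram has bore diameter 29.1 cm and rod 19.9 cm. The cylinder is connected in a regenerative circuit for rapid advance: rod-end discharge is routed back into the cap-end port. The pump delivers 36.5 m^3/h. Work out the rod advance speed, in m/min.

In regeneration the rod-end outflow joins the pump flow into the cap end, so the net volume the pump must supply per unit advance equals the rod cross-section area.
Rod cross-section A_rod = π/4 × (19.9 cm)² = 311.0 cm^2
v = Q_pump / A_rod

v ≈ 19.6 m/min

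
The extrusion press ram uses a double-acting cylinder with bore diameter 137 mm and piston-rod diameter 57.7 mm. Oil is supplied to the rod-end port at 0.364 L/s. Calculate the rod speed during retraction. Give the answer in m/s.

v ≈ 0.0300 m/s

Rod-side annular area A_ann = π/4 × (137² − 57.7²) = 12130 mm^2
Flow into the rod-end port fills the annular volume.
v = Q / A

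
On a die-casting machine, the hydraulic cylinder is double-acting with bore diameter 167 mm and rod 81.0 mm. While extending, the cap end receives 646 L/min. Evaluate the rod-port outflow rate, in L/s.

Cap-side area A_cap = π/4 × (167 mm)² = 21900 mm^2
Rod-side annular area A_ann = π/4 × (167² − 81.0²) = 16750 mm^2
Piston speed v = Q_in/A_cap; rod-end outflow Q_out = v × A_ann = Q_in × A_ann/A_cap.

Q_out ≈ 8.23 L/s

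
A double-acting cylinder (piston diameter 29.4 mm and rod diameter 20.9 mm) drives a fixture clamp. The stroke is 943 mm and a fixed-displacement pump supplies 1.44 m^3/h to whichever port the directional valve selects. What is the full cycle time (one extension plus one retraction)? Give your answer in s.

Cap-side area A_cap = π/4 × (29.4 mm)² = 678.9 mm^2
Rod-side annular area A_ann = π/4 × (29.4² − 20.9²) = 335.8 mm^2
t_ext = A_cap·L/Q = 1.600 s
t_ret = A_ann·L/Q = 0.7916 s
t_cycle = t_ext + t_ret

t ≈ 2.39 s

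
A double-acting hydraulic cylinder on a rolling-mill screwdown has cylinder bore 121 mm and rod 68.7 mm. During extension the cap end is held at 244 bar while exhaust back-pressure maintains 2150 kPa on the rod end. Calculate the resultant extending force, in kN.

F ≈ 264 kN

Cap-side area A_cap = π/4 × (121 mm)² = 11500 mm^2
Rod-side annular area A_ann = π/4 × (121² − 68.7²) = 7792 mm^2
Net thrust = P_cap·A_cap − P_rod·A_ann = 280.6 kN − 16.75 kN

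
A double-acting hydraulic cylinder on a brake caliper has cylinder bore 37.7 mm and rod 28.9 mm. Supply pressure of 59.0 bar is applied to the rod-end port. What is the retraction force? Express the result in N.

F ≈ 2720 N

Rod-side annular area A_ann = π/4 × (37.7² − 28.9²) = 460.3 mm^2
On retraction the pressure acts on the annular area (bore minus rod).
F = P × A_ann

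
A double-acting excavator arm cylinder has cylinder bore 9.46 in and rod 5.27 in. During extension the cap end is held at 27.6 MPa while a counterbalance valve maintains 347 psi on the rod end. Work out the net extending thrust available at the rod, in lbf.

F ≈ 2.65e5 lbf

Cap-side area A_cap = π/4 × (9.46 in)² = 70.29 in^2
Rod-side annular area A_ann = π/4 × (9.46² − 5.27²) = 48.47 in^2
Net thrust = P_cap·A_cap − P_rod·A_ann = 2.814e5 lbf − 16820 lbf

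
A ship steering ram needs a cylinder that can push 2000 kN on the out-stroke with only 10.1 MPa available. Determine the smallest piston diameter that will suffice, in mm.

Extension force acts on the full piston face: F = P × (π/4)D².
D = √(4F / (πP)) = √(4 × 2000 kN / (π × 10.1 MPa))

D ≈ 502 mm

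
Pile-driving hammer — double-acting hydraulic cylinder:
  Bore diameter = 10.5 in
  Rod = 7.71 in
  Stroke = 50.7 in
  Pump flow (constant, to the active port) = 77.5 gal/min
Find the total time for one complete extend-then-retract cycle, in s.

Cap-side area A_cap = π/4 × (10.5 in)² = 86.59 in^2
Rod-side annular area A_ann = π/4 × (10.5² − 7.71²) = 39.90 in^2
t_ext = A_cap·L/Q = 14.71 s
t_ret = A_ann·L/Q = 6.780 s
t_cycle = t_ext + t_ret

t ≈ 21.5 s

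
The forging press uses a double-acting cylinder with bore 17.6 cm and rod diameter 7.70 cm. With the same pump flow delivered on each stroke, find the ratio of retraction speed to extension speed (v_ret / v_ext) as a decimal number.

v_ret/v_ext ≈ 1.24

Cap-side area A_cap = π/4 × (17.6 cm)² = 243.3 cm^2
Rod-side annular area A_ann = π/4 × (17.6² − 7.70²) = 196.7 cm^2
For equal Q, v ∝ 1/A, so v_ret/v_ext = A_cap/A_ann.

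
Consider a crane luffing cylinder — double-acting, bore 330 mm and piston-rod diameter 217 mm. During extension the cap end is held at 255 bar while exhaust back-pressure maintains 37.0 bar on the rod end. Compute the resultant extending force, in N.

Cap-side area A_cap = π/4 × (330 mm)² = 85530 mm^2
Rod-side annular area A_ann = π/4 × (330² − 217²) = 48550 mm^2
Net thrust = P_cap·A_cap − P_rod·A_ann = 2.181e6 N − 1.796e5 N

F ≈ 2.00e6 N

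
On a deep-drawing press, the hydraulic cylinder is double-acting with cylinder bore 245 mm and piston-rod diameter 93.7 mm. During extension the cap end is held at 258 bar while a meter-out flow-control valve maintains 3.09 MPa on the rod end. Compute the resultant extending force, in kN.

F ≈ 1090 kN

Cap-side area A_cap = π/4 × (245 mm)² = 47140 mm^2
Rod-side annular area A_ann = π/4 × (245² − 93.7²) = 40250 mm^2
Net thrust = P_cap·A_cap − P_rod·A_ann = 1216 kN − 124.4 kN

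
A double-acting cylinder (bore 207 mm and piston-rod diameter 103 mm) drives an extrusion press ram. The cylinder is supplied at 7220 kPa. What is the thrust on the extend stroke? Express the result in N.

F ≈ 2.43e5 N

Cap-side area A_cap = π/4 × (207 mm)² = 33650 mm^2
F = P × A_cap = 7220 kPa × A_cap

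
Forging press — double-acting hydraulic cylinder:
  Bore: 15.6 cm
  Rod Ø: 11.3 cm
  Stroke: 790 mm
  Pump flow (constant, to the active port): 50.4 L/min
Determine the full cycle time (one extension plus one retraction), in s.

t ≈ 26.5 s

Cap-side area A_cap = π/4 × (15.6 cm)² = 191.1 cm^2
Rod-side annular area A_ann = π/4 × (15.6² − 11.3²) = 90.85 cm^2
t_ext = A_cap·L/Q = 17.98 s
t_ret = A_ann·L/Q = 8.544 s
t_cycle = t_ext + t_ret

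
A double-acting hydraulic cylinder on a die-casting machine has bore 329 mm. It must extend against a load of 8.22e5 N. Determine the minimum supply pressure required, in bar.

P ≈ 96.7 bar

Cap-side area A_cap = π/4 × (329 mm)² = 85010 mm^2
P = F / A = 8.22e5 N / A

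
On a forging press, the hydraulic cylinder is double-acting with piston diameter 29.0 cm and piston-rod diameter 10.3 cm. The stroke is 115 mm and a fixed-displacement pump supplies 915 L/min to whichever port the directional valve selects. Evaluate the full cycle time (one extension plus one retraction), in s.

t ≈ 0.933 s

Cap-side area A_cap = π/4 × (29.0 cm)² = 660.5 cm^2
Rod-side annular area A_ann = π/4 × (29.0² − 10.3²) = 577.2 cm^2
t_ext = A_cap·L/Q = 0.4981 s
t_ret = A_ann·L/Q = 0.4353 s
t_cycle = t_ext + t_ret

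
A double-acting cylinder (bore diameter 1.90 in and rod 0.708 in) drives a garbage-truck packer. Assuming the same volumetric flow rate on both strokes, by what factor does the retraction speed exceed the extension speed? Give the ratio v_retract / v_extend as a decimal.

Cap-side area A_cap = π/4 × (1.90 in)² = 2.835 in^2
Rod-side annular area A_ann = π/4 × (1.90² − 0.708²) = 2.442 in^2
For equal Q, v ∝ 1/A, so v_ret/v_ext = A_cap/A_ann.

v_ret/v_ext ≈ 1.16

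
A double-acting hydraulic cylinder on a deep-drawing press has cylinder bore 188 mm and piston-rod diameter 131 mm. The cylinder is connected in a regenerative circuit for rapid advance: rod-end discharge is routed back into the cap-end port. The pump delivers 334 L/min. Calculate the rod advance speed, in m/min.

v ≈ 24.8 m/min

In regeneration the rod-end outflow joins the pump flow into the cap end, so the net volume the pump must supply per unit advance equals the rod cross-section area.
Rod cross-section A_rod = π/4 × (131 mm)² = 13480 mm^2
v = Q_pump / A_rod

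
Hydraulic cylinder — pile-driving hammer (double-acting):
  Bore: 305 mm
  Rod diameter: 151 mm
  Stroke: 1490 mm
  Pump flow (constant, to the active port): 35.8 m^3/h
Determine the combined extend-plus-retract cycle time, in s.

t ≈ 19.2 s

Cap-side area A_cap = π/4 × (305 mm)² = 73060 mm^2
Rod-side annular area A_ann = π/4 × (305² − 151²) = 55150 mm^2
t_ext = A_cap·L/Q = 10.95 s
t_ret = A_ann·L/Q = 8.264 s
t_cycle = t_ext + t_ret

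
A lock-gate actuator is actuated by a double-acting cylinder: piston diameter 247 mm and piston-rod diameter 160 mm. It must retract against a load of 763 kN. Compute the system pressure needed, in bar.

Rod-side annular area A_ann = π/4 × (247² − 160²) = 27810 mm^2
Retraction: pressure acts on the annular area.
P = F / A = 763 kN / A

P ≈ 274 bar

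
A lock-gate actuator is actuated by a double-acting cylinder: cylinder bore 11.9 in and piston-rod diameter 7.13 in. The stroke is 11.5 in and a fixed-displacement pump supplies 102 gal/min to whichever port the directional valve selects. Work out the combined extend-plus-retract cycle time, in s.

Cap-side area A_cap = π/4 × (11.9 in)² = 111.2 in^2
Rod-side annular area A_ann = π/4 × (11.9² − 7.13²) = 71.29 in^2
t_ext = A_cap·L/Q = 3.257 s
t_ret = A_ann·L/Q = 2.088 s
t_cycle = t_ext + t_ret

t ≈ 5.34 s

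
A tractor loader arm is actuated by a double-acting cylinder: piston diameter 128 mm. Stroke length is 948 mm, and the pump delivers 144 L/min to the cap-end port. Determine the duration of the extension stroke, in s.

Cap-side area A_cap = π/4 × (128 mm)² = 12870 mm^2
Swept volume V = A × L; t = V / Q = A·L / Q

t ≈ 5.08 s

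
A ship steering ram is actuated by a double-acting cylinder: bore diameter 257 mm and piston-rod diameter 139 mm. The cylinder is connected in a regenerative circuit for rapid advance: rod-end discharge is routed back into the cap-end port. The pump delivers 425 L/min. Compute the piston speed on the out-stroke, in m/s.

v ≈ 0.467 m/s

In regeneration the rod-end outflow joins the pump flow into the cap end, so the net volume the pump must supply per unit advance equals the rod cross-section area.
Rod cross-section A_rod = π/4 × (139 mm)² = 15170 mm^2
v = Q_pump / A_rod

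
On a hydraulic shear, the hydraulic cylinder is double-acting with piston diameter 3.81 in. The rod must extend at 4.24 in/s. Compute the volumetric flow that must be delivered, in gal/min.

Q ≈ 12.6 gal/min

Cap-side area A_cap = π/4 × (3.81 in)² = 11.40 in^2
Q = A × v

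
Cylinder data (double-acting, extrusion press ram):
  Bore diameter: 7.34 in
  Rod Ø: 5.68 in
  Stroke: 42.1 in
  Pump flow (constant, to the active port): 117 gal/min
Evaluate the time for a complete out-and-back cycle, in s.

t ≈ 5.54 s

Cap-side area A_cap = π/4 × (7.34 in)² = 42.31 in^2
Rod-side annular area A_ann = π/4 × (7.34² − 5.68²) = 16.97 in^2
t_ext = A_cap·L/Q = 3.955 s
t_ret = A_ann·L/Q = 1.587 s
t_cycle = t_ext + t_ret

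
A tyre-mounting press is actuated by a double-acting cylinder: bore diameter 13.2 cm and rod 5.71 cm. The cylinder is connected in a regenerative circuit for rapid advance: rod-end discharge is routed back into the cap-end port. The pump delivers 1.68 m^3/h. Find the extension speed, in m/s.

In regeneration the rod-end outflow joins the pump flow into the cap end, so the net volume the pump must supply per unit advance equals the rod cross-section area.
Rod cross-section A_rod = π/4 × (5.71 cm)² = 25.61 cm^2
v = Q_pump / A_rod

v ≈ 0.182 m/s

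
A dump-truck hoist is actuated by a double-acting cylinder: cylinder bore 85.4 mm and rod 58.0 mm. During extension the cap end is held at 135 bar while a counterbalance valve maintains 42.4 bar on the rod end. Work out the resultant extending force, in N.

Cap-side area A_cap = π/4 × (85.4 mm)² = 5728 mm^2
Rod-side annular area A_ann = π/4 × (85.4² − 58.0²) = 3086 mm^2
Net thrust = P_cap·A_cap − P_rod·A_ann = 77330 N − 13080 N

F ≈ 64200 N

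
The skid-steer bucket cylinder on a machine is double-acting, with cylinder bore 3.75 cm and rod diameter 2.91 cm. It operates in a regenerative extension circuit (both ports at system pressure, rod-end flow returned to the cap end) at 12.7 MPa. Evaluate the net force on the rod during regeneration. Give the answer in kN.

F ≈ 8.45 kN

With equal pressure on both faces, forces on the annular region cancel; the net push is pressure × rod cross-section.
Rod cross-section A_rod = π/4 × (2.91 cm)² = 6.651 cm^2
F = P × A_rod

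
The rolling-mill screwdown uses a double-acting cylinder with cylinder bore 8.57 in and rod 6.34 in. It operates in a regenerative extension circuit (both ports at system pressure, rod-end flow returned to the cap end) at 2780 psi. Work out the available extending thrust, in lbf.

F ≈ 87800 lbf

With equal pressure on both faces, forces on the annular region cancel; the net push is pressure × rod cross-section.
Rod cross-section A_rod = π/4 × (6.34 in)² = 31.57 in^2
F = P × A_rod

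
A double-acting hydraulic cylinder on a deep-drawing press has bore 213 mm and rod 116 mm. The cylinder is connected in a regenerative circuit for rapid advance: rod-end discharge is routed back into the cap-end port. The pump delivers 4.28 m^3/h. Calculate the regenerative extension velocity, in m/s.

In regeneration the rod-end outflow joins the pump flow into the cap end, so the net volume the pump must supply per unit advance equals the rod cross-section area.
Rod cross-section A_rod = π/4 × (116 mm)² = 10570 mm^2
v = Q_pump / A_rod

v ≈ 0.112 m/s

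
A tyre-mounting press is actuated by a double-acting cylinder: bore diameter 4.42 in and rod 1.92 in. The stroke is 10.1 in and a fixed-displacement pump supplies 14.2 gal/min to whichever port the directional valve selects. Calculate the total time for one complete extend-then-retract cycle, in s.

Cap-side area A_cap = π/4 × (4.42 in)² = 15.34 in^2
Rod-side annular area A_ann = π/4 × (4.42² − 1.92²) = 12.45 in^2
t_ext = A_cap·L/Q = 2.835 s
t_ret = A_ann·L/Q = 2.300 s
t_cycle = t_ext + t_ret

t ≈ 5.13 s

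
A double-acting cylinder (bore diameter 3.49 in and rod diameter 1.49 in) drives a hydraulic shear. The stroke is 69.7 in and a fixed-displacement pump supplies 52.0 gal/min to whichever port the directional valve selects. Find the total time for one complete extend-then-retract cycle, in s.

t ≈ 6.05 s

Cap-side area A_cap = π/4 × (3.49 in)² = 9.566 in^2
Rod-side annular area A_ann = π/4 × (3.49² − 1.49²) = 7.823 in^2
t_ext = A_cap·L/Q = 3.331 s
t_ret = A_ann·L/Q = 2.723 s
t_cycle = t_ext + t_ret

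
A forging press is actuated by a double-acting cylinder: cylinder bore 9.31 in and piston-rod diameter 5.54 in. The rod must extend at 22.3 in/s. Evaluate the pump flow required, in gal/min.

Q ≈ 394 gal/min

Cap-side area A_cap = π/4 × (9.31 in)² = 68.08 in^2
Q = A × v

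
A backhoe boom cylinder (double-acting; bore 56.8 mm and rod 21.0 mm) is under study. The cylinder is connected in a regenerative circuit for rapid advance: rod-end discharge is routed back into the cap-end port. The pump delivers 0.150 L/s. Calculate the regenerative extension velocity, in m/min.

v ≈ 26.0 m/min

In regeneration the rod-end outflow joins the pump flow into the cap end, so the net volume the pump must supply per unit advance equals the rod cross-section area.
Rod cross-section A_rod = π/4 × (21.0 mm)² = 346.4 mm^2
v = Q_pump / A_rod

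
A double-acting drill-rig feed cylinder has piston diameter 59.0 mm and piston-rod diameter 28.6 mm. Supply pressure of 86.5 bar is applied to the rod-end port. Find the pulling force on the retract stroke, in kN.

F ≈ 18.1 kN

Rod-side annular area A_ann = π/4 × (59.0² − 28.6²) = 2092 mm^2
On retraction the pressure acts on the annular area (bore minus rod).
F = P × A_ann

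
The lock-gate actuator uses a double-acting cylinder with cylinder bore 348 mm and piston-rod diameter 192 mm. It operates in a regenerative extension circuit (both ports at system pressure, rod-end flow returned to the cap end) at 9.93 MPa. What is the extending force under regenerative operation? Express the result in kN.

F ≈ 288 kN

With equal pressure on both faces, forces on the annular region cancel; the net push is pressure × rod cross-section.
Rod cross-section A_rod = π/4 × (192 mm)² = 28950 mm^2
F = P × A_rod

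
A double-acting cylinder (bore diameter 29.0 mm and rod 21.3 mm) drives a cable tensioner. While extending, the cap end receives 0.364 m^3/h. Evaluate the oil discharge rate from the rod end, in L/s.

Cap-side area A_cap = π/4 × (29.0 mm)² = 660.5 mm^2
Rod-side annular area A_ann = π/4 × (29.0² − 21.3²) = 304.2 mm^2
Piston speed v = Q_in/A_cap; rod-end outflow Q_out = v × A_ann = Q_in × A_ann/A_cap.

Q_out ≈ 0.0466 L/s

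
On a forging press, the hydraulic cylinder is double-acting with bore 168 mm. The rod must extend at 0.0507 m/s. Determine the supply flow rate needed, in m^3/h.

Cap-side area A_cap = π/4 × (168 mm)² = 22170 mm^2
Q = A × v

Q ≈ 4.05 m^3/h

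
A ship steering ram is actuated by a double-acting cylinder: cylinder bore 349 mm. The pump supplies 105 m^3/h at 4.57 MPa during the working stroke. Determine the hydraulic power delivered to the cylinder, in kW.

W ≈ 133 kW

Hydraulic power = P × Q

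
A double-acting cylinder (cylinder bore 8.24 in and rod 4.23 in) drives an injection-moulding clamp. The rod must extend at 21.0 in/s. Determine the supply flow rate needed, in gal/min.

Cap-side area A_cap = π/4 × (8.24 in)² = 53.33 in^2
Q = A × v

Q ≈ 291 gal/min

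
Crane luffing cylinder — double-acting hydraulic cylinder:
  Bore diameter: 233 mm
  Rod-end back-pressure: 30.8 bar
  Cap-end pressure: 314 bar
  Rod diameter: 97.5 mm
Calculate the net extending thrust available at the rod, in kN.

F ≈ 1230 kN

Cap-side area A_cap = π/4 × (233 mm)² = 42640 mm^2
Rod-side annular area A_ann = π/4 × (233² − 97.5²) = 35170 mm^2
Net thrust = P_cap·A_cap − P_rod·A_ann = 1339 kN − 108.3 kN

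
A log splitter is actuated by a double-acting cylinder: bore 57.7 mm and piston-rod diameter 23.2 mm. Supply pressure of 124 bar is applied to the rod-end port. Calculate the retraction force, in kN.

Rod-side annular area A_ann = π/4 × (57.7² − 23.2²) = 2192 mm^2
On retraction the pressure acts on the annular area (bore minus rod).
F = P × A_ann

F ≈ 27.2 kN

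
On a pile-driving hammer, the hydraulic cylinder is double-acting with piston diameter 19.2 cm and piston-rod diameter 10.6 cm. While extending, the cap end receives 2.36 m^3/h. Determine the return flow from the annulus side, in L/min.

Cap-side area A_cap = π/4 × (19.2 cm)² = 289.5 cm^2
Rod-side annular area A_ann = π/4 × (19.2² − 10.6²) = 201.3 cm^2
Piston speed v = Q_in/A_cap; rod-end outflow Q_out = v × A_ann = Q_in × A_ann/A_cap.

Q_out ≈ 27.3 L/min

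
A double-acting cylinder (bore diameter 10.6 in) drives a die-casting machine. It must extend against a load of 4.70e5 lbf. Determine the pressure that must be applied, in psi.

Cap-side area A_cap = π/4 × (10.6 in)² = 88.25 in^2
P = F / A = 4.70e5 lbf / A

P ≈ 5330 psi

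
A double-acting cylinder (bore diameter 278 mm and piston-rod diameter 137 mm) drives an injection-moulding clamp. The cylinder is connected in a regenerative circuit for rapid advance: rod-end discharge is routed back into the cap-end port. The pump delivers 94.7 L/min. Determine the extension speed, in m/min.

In regeneration the rod-end outflow joins the pump flow into the cap end, so the net volume the pump must supply per unit advance equals the rod cross-section area.
Rod cross-section A_rod = π/4 × (137 mm)² = 14740 mm^2
v = Q_pump / A_rod

v ≈ 6.42 m/min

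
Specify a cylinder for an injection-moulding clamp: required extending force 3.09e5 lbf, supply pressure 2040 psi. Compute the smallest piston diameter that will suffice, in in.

Extension force acts on the full piston face: F = P × (π/4)D².
D = √(4F / (πP)) = √(4 × 3.09e5 lbf / (π × 2040 psi))

D ≈ 13.9 in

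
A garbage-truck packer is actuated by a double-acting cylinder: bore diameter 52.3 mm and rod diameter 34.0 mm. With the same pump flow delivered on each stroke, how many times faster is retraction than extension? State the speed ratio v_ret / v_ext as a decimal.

Cap-side area A_cap = π/4 × (52.3 mm)² = 2148 mm^2
Rod-side annular area A_ann = π/4 × (52.3² − 34.0²) = 1240 mm^2
For equal Q, v ∝ 1/A, so v_ret/v_ext = A_cap/A_ann.

v_ret/v_ext ≈ 1.73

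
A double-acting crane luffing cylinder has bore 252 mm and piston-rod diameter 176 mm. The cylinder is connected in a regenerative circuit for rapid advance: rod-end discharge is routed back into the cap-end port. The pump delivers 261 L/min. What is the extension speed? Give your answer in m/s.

In regeneration the rod-end outflow joins the pump flow into the cap end, so the net volume the pump must supply per unit advance equals the rod cross-section area.
Rod cross-section A_rod = π/4 × (176 mm)² = 24330 mm^2
v = Q_pump / A_rod

v ≈ 0.179 m/s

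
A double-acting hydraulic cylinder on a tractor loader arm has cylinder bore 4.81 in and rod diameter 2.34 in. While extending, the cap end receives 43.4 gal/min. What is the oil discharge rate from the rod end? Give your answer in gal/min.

Cap-side area A_cap = π/4 × (4.81 in)² = 18.17 in^2
Rod-side annular area A_ann = π/4 × (4.81² − 2.34²) = 13.87 in^2
Piston speed v = Q_in/A_cap; rod-end outflow Q_out = v × A_ann = Q_in × A_ann/A_cap.

Q_out ≈ 33.1 gal/min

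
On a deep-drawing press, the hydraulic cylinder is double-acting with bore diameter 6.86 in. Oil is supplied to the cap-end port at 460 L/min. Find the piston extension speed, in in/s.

Cap-side area A_cap = π/4 × (6.86 in)² = 36.96 in^2
v = Q / A

v ≈ 12.7 in/s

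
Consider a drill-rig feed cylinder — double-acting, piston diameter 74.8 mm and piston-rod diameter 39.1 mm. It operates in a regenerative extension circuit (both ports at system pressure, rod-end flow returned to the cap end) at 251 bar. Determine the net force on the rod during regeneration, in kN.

F ≈ 30.1 kN

With equal pressure on both faces, forces on the annular region cancel; the net push is pressure × rod cross-section.
Rod cross-section A_rod = π/4 × (39.1 mm)² = 1201 mm^2
F = P × A_rod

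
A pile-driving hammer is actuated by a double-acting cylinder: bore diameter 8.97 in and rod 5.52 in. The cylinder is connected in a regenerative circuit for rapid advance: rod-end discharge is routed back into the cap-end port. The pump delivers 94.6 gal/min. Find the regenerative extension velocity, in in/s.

v ≈ 15.2 in/s

In regeneration the rod-end outflow joins the pump flow into the cap end, so the net volume the pump must supply per unit advance equals the rod cross-section area.
Rod cross-section A_rod = π/4 × (5.52 in)² = 23.93 in^2
v = Q_pump / A_rod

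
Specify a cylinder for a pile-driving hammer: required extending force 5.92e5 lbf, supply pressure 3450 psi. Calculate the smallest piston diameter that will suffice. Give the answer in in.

Extension force acts on the full piston face: F = P × (π/4)D².
D = √(4F / (πP)) = √(4 × 5.92e5 lbf / (π × 3450 psi))

D ≈ 14.8 in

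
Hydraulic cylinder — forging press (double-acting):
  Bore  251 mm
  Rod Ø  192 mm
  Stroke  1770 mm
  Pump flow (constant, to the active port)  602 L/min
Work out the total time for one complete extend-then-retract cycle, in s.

Cap-side area A_cap = π/4 × (251 mm)² = 49480 mm^2
Rod-side annular area A_ann = π/4 × (251² − 192²) = 20530 mm^2
t_ext = A_cap·L/Q = 8.729 s
t_ret = A_ann·L/Q = 3.621 s
t_cycle = t_ext + t_ret

t ≈ 12.4 s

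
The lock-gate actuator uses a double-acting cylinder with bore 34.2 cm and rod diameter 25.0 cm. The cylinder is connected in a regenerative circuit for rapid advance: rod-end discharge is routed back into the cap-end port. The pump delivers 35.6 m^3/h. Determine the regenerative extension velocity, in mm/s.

v ≈ 201 mm/s

In regeneration the rod-end outflow joins the pump flow into the cap end, so the net volume the pump must supply per unit advance equals the rod cross-section area.
Rod cross-section A_rod = π/4 × (25.0 cm)² = 490.9 cm^2
v = Q_pump / A_rod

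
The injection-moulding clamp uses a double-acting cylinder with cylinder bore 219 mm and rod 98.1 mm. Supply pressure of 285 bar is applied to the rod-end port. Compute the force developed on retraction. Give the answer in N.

Rod-side annular area A_ann = π/4 × (219² − 98.1²) = 30110 mm^2
On retraction the pressure acts on the annular area (bore minus rod).
F = P × A_ann

F ≈ 8.58e5 N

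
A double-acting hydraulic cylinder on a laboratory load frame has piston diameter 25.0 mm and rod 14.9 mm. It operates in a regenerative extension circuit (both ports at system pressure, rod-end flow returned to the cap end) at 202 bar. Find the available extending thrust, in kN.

With equal pressure on both faces, forces on the annular region cancel; the net push is pressure × rod cross-section.
Rod cross-section A_rod = π/4 × (14.9 mm)² = 174.4 mm^2
F = P × A_rod

F ≈ 3.52 kN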